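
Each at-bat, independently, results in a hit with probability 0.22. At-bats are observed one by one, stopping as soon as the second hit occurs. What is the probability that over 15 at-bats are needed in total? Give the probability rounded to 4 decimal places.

Needing more than 15 at-bats ⇔ fewer than 2 successes in the first 15. With X ~ Binomial(15, 0.22), P(Y > 15) = P(X ≤ 1).
  k=0: C(15,0)·0.22^0·0.78^15 = 0.024067
  k=1: C(15,1)·0.22^1·0.78^14 = 0.101821
P(X ≤ 1) = 0.125888

0.1259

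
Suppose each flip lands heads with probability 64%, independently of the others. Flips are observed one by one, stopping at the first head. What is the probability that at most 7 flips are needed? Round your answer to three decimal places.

0.999

Y = number of flips to the first success; geometric, p = 0.64.
P(Y ≤ 7) = 1 − (1−p)^7 = 1 − 0.00078 = 0.99922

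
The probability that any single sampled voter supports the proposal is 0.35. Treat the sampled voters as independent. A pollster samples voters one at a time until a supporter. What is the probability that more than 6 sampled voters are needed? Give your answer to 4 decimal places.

Y = number of sampled voters to the first success; geometric, p = 0.35.
P(Y > 6) = P(first 6 all fail) = (1−p)^6 = 0.075419

0.0754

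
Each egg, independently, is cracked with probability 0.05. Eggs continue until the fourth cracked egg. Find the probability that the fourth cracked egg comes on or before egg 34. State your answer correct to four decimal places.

0.0881

Finishing within 34 eggs ⇔ at least 4 successes in the first 34. With X ~ Binomial(34, 0.05), P(Y ≤ 34) = 1 − P(X ≤ 3).
  k=0: C(34,0)·0.05^0·0.95^34 = 0.174825
  k=1: C(34,1)·0.05^1·0.95^33 = 0.312844
  k=2: C(34,2)·0.05^2·0.95^32 = 0.271680
  k=3: C(34,3)·0.05^3·0.95^31 = 0.152522
1 − 0.911871 = 0.088129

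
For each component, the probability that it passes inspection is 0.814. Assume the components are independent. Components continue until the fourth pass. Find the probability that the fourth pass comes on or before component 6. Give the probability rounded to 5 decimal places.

0.91756

Finishing within 6 components ⇔ at least 4 successes in the first 6. With X ~ Binomial(6, 0.814), P(Y ≤ 6) = 1 − P(X ≤ 3).
  k=0: C(6,0)·0.814^0·0.186^6 = 0.0000414
  k=1: C(6,1)·0.814^1·0.186^5 = 0.0010873
  k=2: C(6,2)·0.814^2·0.186^4 = 0.0118958
  k=3: C(6,3)·0.814^3·0.186^3 = 0.0694132
1 − 0.0824376 = 0.9175624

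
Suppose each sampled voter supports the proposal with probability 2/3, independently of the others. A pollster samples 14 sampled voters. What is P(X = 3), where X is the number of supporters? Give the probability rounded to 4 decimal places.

X ~ Binomial(n=14, p=0.666667).
P(X=3) = C(14,3) · p^3 · (1−p)^11
= 364 · 0.2963 · 5.645e-06 = 0.000609

0.0006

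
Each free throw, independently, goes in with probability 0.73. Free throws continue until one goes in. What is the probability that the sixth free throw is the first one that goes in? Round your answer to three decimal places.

0.001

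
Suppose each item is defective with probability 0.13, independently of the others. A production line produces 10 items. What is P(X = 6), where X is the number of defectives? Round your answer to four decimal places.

X ~ Binomial(n=10, p=0.13).
P(X=6) = C(10,6) · p^6 · (1−p)^4
= 210 · 4.8268e-06 · 0.5729 = 0.000581

0.0006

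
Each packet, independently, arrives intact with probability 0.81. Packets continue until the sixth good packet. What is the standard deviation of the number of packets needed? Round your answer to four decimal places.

1.3182

Y = total packets until the sixth success; negative binomial with r=6, p=0.81.
SD(Y) = √[r(1−p)/p²] = √(1.737540) = 1.318158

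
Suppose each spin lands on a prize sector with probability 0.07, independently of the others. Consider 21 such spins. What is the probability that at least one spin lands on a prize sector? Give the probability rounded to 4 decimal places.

P(at least one) = 1 − P(none) = 1 − (1 − 0.07)^21
= 1 − 0.217842 = 0.782158

0.7822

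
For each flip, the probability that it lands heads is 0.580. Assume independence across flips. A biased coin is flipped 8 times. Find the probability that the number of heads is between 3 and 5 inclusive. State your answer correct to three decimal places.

0.662

X ~ Binomial(8, 0.58); P(3 ≤ X ≤ 5) = Σ C(8,k) p^k (1−p)^(8−k) over k:
  k=3: C(8,3)·0.58^3·0.42^5 = 0.14280
  k=4: C(8,4)·0.58^4·0.42^4 = 0.24649
  k=5: C(8,5)·0.58^5·0.42^3 = 0.27232
Total = 0.66161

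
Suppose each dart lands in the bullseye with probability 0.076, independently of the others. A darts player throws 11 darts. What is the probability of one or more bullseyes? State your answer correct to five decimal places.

0.58083

P(at least one) = 1 − P(none) = 1 − (1 − 0.076)^11
= 1 − 0.4191714 = 0.5808286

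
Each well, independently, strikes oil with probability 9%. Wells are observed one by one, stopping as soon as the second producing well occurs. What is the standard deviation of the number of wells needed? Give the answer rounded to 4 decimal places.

Y = total wells until the second success; negative binomial with r=2, p=0.09.
SD(Y) = √[r(1−p)/p²] = √(224.691358) = 14.989708

14.9897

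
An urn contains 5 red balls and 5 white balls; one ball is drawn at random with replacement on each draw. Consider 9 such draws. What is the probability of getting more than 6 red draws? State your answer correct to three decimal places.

0.090

X ~ Binomial(9, 0.50); P(X ≥ 7) = Σ C(9,k) p^k (1−p)^(9−k) over k:
  k=7: C(9,7)·0.50^7·0.50^2 = 0.07031
  k=8: C(9,8)·0.50^8·0.50^1 = 0.01758
  k=9: C(9,9)·0.50^9·0.50^0 = 0.00195
Total = 0.08984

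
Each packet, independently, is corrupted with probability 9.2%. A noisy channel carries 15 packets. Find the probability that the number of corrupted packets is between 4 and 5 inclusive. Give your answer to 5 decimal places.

0.04136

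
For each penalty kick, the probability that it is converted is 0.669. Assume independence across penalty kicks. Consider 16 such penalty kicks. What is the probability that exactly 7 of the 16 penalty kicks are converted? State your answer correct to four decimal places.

X ~ Binomial(n=16, p=0.669).
P(X=7) = C(16,7) · p^7 · (1−p)^9
= 11440 · 0.059977 · 4.7693e-05 = 0.032724

0.0327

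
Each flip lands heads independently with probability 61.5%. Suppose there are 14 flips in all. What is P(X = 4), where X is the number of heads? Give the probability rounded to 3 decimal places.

X ~ Binomial(n=14, p=0.615).
P(X=4) = C(14,4) · p^4 · (1−p)^10
= 1001 · 0.14305 · 7.155e-05 = 0.01025

0.010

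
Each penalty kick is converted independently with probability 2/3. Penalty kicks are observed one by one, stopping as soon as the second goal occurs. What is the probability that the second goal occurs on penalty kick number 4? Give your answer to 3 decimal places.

Y = trial on which the second success occurs; negative binomial, r=2, p=0.666667.
P(Y=4) = C(3,1) · p^2 · (1−p)^2
= 3 · 0.44444 · 0.11111 = 0.14815

0.148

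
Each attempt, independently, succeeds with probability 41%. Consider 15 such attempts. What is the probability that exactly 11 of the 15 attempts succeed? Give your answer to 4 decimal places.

0.0091

X ~ Binomial(n=15, p=0.41).
P(X=11) = C(15,11) · p^11 · (1−p)^4
= 1365 · 5.5033e-05 · 0.12117 = 0.009103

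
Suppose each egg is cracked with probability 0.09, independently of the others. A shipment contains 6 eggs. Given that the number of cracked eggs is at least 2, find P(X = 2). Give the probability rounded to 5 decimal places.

X ~ Binomial(6, 0.09). Want P(X=2 | X≥2) = P(X=2) / P(X≥2).
P(X=2) = C(6,2)·0.09^2·0.91^4 = 0.0833186
P(X≥2) = 1 − 0.5678693 − 0.3369774 = 0.0951534
Ratio = 0.0833186 / 0.0951534 = 0.8756239

0.87562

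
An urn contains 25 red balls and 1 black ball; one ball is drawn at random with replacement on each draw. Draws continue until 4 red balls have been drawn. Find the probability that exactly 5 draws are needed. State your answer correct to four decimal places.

0.1315

Y = trial on which the fourth success occurs; negative binomial, r=4, p=0.961538.
P(Y=5) = C(4,3) · p^4 · (1−p)^1
= 4 · 0.8548 · 0.038462 = 0.131508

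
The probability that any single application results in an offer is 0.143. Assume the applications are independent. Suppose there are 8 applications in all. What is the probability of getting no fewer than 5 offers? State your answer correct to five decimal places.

0.00229

X ~ Binomial(8, 0.143); P(X ≥ 5) = Σ C(8,k) p^k (1−p)^(8−k) over k:
  k=5: C(8,5)·0.143^5·0.857^3 = 0.0021077
  k=6: C(8,6)·0.143^6·0.857^2 = 0.0001758
  k=7: C(8,7)·0.143^7·0.857^1 = 0.0000084
  k=8: C(8,8)·0.143^8·0.857^0 = 0.0000002
Total = 0.0022921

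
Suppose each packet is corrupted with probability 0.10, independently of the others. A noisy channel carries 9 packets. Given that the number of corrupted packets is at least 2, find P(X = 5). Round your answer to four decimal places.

0.0037

X ~ Binomial(9, 0.10). Want P(X=5 | X≥2) = P(X=5) / P(X≥2).
P(X=5) = C(9,5)·0.10^5·0.90^4 = 0.000827
P(X≥2) = 1 − 0.387420 − 0.387420 = 0.225159
Ratio = 0.000827 / 0.225159 = 0.003672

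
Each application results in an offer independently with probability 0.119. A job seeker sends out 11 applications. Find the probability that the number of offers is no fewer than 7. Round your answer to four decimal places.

X ~ Binomial(11, 0.119); P(X ≥ 7) = Σ C(11,k) p^k (1−p)^(11−k) over k:
  k=7: C(11,7)·0.119^7·0.881^4 = 0.000067
  k=8: C(11,8)·0.119^8·0.881^3 = 0.000005
  k=9: C(11,9)·0.119^9·0.881^2 = 0.000000
  k=10: C(11,10)·0.119^10·0.881^1 = 0.000000
  k=11: C(11,11)·0.119^11·0.881^0 = 0.000000
Total = 0.000072

0.0001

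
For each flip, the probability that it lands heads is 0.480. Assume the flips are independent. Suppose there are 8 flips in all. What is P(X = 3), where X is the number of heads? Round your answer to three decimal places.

0.235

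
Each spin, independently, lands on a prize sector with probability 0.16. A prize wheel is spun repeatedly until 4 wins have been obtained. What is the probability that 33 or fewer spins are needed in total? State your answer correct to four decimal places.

Finishing within 33 spins ⇔ at least 4 successes in the first 33. With X ~ Binomial(33, 0.16), P(Y ≤ 33) = 1 − P(X ≤ 3).
  k=0: C(33,0)·0.16^0·0.84^33 = 0.003171
  k=1: C(33,1)·0.16^1·0.84^32 = 0.019933
  k=2: C(33,2)·0.16^2·0.84^31 = 0.060748
  k=3: C(33,3)·0.16^3·0.84^30 = 0.119567
1 − 0.203419 = 0.796581

0.7966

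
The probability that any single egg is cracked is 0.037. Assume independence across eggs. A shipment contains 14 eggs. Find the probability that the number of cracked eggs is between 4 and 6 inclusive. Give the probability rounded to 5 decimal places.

X ~ Binomial(14, 0.037); P(4 ≤ X ≤ 6) = Σ C(14,k) p^k (1−p)^(14−k) over k:
  k=4: C(14,4)·0.037^4·0.963^10 = 0.0012868
  k=5: C(14,5)·0.037^5·0.963^9 = 0.0000989
  k=6: C(14,6)·0.037^6·0.963^8 = 0.0000057
Total = 0.0013914

0.00139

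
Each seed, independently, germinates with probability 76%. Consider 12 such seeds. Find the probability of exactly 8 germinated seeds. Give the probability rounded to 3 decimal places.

0.183

X ~ Binomial(n=12, p=0.76).
P(X=8) = C(12,8) · p^8 · (1−p)^4
= 495 · 0.1113 · 0.0033178 = 0.18279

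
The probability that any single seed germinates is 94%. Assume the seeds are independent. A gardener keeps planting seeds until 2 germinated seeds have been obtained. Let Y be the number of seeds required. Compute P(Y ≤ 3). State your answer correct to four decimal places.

0.9896

Finishing within 3 seeds ⇔ at least 2 successes in the first 3. With X ~ Binomial(3, 0.94), P(Y ≤ 3) = 1 − P(X ≤ 1).
  k=0: C(3,0)·0.94^0·0.06^3 = 0.000216
  k=1: C(3,1)·0.94^1·0.06^2 = 0.010152
1 − 0.010368 = 0.989632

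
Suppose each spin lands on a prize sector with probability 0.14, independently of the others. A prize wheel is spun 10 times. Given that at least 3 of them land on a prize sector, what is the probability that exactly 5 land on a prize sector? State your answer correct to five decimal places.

0.04126

X ~ Binomial(10, 0.14). Want P(X=5 | X≥3) = P(X=5) / P(X≥3).
P(X=5) = C(10,5)·0.14^5·0.86^5 = 0.0063758
P(X≥3) = 1 − 0.2213016 − 0.3602584 − 0.2639102 = 0.1545298
Ratio = 0.0063758 / 0.1545298 = 0.0412592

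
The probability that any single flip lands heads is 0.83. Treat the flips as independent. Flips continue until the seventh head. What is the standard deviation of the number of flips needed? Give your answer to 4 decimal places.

1.3143

Y = total flips until the seventh success; negative binomial with r=7, p=0.83.
SD(Y) = √[r(1−p)/p²] = √(1.727391) = 1.314303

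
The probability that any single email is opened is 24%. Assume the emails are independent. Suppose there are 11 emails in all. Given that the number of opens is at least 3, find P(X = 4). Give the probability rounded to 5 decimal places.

0.31230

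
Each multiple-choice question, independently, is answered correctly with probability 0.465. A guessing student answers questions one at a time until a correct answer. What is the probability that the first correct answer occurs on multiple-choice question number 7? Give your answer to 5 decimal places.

0.01090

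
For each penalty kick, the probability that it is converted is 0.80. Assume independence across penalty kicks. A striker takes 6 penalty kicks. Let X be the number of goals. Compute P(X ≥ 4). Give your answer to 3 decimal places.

0.901

X ~ Binomial(6, 0.80); P(X ≥ 4) = Σ C(6,k) p^k (1−p)^(6−k) over k:
  k=4: C(6,4)·0.80^4·0.20^2 = 0.24576
  k=5: C(6,5)·0.80^5·0.20^1 = 0.39322
  k=6: C(6,6)·0.80^6·0.20^0 = 0.26214
Total = 0.90112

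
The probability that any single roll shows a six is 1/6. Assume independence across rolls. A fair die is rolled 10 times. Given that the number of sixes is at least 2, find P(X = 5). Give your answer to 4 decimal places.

0.0253

X ~ Binomial(10, 0.166667). Want P(X=5 | X≥2) = P(X=5) / P(X≥2).
P(X=5) = C(10,5)·0.166667^5·0.833333^5 = 0.013024
P(X≥2) = 1 − 0.161506 − 0.323011 = 0.515483
Ratio = 0.013024 / 0.515483 = 0.025265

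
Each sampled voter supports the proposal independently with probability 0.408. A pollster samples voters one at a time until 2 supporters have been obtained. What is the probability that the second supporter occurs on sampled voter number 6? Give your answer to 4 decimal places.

Y = trial on which the second success occurs; negative binomial, r=2, p=0.408.
P(Y=6) = C(5,1) · p^2 · (1−p)^4
= 5 · 0.16646 · 0.12283 = 0.102230

0.1022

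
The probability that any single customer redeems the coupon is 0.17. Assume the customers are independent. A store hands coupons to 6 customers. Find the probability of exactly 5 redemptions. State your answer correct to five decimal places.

0.00071

X ~ Binomial(n=6, p=0.17).
P(X=5) = C(6,5) · p^5 · (1−p)^1
= 6 · 0.00014199 · 0.83 = 0.0007071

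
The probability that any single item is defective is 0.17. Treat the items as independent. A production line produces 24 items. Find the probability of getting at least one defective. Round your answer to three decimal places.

0.989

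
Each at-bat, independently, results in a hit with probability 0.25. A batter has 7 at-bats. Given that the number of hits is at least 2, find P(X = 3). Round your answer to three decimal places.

X ~ Binomial(7, 0.25). Want P(X=3 | X≥2) = P(X=3) / P(X≥2).
P(X=3) = C(7,3)·0.25^3·0.75^4 = 0.17303
P(X≥2) = 1 − 0.13348 − 0.31146 = 0.55505
Ratio = 0.17303 / 0.55505 = 0.31174

0.312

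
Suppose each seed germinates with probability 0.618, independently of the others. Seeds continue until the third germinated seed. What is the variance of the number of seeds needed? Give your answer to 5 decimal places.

3.00060

Y = total seeds until the third success; negative binomial with r=3, p=0.618.
Var(Y) = r(1−p)/p² = 3·0.382 / 0.618² = 3.0005970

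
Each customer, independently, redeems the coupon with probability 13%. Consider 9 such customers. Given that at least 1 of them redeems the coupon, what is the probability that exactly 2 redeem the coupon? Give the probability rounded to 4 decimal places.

0.3213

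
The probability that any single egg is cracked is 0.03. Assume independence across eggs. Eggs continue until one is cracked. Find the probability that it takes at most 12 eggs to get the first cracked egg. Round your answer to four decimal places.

Y = number of eggs to the first success; geometric, p = 0.03.
P(Y ≤ 12) = 1 − (1−p)^12 = 1 − 0.693842 = 0.306158

0.3062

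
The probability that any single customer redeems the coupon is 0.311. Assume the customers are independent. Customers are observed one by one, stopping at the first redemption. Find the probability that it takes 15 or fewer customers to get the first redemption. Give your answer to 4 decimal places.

Y = number of customers to the first success; geometric, p = 0.311.
P(Y ≤ 15) = 1 − (1−p)^15 = 1 − 0.003744 = 0.996256

0.9963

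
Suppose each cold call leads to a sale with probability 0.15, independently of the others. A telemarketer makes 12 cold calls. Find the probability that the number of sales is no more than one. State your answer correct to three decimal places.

X ~ Binomial(12, 0.15); P(X ≤ 1) = Σ C(12,k) p^k (1−p)^(12−k) over k:
  k=0: C(12,0)·0.15^0·0.85^12 = 0.14224
  k=1: C(12,1)·0.15^1·0.85^11 = 0.30122
Total = 0.44346

0.443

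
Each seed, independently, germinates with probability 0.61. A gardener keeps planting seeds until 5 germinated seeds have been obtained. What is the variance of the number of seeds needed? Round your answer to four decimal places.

5.2405

Y = total seeds until the fifth success; negative binomial with r=5, p=0.61.
Var(Y) = r(1−p)/p² = 5·0.39 / 0.61² = 5.240527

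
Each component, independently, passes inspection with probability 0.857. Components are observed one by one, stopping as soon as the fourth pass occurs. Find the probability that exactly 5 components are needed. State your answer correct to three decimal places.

0.309

Y = trial on which the fourth success occurs; negative binomial, r=4, p=0.857.
P(Y=5) = C(4,3) · p^4 · (1−p)^1
= 4 · 0.53942 · 0.143 = 0.30855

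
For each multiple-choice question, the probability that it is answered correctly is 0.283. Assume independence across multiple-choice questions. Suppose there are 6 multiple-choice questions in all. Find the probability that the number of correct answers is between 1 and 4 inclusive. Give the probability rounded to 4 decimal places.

X ~ Binomial(6, 0.283); P(1 ≤ X ≤ 4) = Σ C(6,k) p^k (1−p)^(6−k) over k:
  k=1: C(6,1)·0.283^1·0.717^5 = 0.321761
  k=2: C(6,2)·0.283^2·0.717^4 = 0.317498
  k=3: C(6,3)·0.283^3·0.717^3 = 0.167089
  k=4: C(6,4)·0.283^4·0.717^2 = 0.049462
Total = 0.855810

0.8558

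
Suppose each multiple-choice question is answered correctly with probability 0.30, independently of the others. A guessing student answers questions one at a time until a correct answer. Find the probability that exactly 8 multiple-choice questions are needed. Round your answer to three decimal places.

Geometric (trials to first success), p = 0.30.
P(Y = 8) = (1−p)^7 · p = 0.082354 · 0.30 = 0.02471

0.025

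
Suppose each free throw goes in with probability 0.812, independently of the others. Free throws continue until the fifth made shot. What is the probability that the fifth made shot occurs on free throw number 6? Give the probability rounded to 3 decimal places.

Y = trial on which the fifth success occurs; negative binomial, r=5, p=0.812.
P(Y=6) = C(5,4) · p^5 · (1−p)^1
= 5 · 0.353 · 0.188 = 0.33182

0.332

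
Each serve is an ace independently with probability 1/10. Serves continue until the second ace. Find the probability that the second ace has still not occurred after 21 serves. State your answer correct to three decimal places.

Needing more than 21 serves ⇔ fewer than 2 successes in the first 21. With X ~ Binomial(21, 0.10), P(Y > 21) = P(X ≤ 1).
  k=0: C(21,0)·0.10^0·0.90^21 = 0.10942
  k=1: C(21,1)·0.10^1·0.90^20 = 0.25531
P(X ≤ 1) = 0.36473

0.365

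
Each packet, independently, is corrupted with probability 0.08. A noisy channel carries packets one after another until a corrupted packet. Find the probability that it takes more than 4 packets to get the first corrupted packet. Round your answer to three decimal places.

Y = number of packets to the first success; geometric, p = 0.08.
P(Y > 4) = P(first 4 all fail) = (1−p)^4 = 0.71639

0.716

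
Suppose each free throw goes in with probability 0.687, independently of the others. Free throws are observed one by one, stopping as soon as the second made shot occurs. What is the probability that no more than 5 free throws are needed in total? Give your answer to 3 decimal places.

0.964

Finishing within 5 free throws ⇔ at least 2 successes in the first 5. With X ~ Binomial(5, 0.687), P(Y ≤ 5) = 1 − P(X ≤ 1).
  k=0: C(5,0)·0.687^0·0.313^5 = 0.00300
  k=1: C(5,1)·0.687^1·0.313^4 = 0.03297
1 − 0.03597 = 0.96403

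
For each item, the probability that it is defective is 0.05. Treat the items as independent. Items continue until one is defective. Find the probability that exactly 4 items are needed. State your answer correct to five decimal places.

0.04287

Geometric (trials to first success), p = 0.05.
P(Y = 4) = (1−p)^3 · p = 0.85737 · 0.05 = 0.0428687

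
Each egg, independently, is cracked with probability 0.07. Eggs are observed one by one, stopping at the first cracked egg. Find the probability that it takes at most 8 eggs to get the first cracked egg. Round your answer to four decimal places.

Y = number of eggs to the first success; geometric, p = 0.07.
P(Y ≤ 8) = 1 − (1−p)^8 = 1 − 0.559582 = 0.440418

0.4404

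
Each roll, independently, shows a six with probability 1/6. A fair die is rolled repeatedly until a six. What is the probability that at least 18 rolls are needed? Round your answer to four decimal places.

0.0451

Y = number of rolls to the first success; geometric, p = 0.166667.
P(Y > 17) = P(first 17 all fail) = (1−p)^17 = 0.045073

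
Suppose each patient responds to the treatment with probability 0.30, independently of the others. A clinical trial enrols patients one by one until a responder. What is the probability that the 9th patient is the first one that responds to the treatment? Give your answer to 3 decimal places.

Geometric (trials to first success), p = 0.30.
P(Y = 9) = (1−p)^8 · p = 0.057648 · 0.30 = 0.01729

0.017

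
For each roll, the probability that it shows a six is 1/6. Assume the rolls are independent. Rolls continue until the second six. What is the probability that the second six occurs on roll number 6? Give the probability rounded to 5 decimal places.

0.06698

Y = trial on which the second success occurs; negative binomial, r=2, p=0.166667.
P(Y=6) = C(5,1) · p^2 · (1−p)^4
= 5 · 0.027778 · 0.48225 = 0.0669796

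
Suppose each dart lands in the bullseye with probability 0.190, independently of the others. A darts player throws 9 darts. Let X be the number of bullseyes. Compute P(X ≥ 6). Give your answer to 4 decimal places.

X ~ Binomial(9, 0.19); P(X ≥ 6) = Σ C(9,k) p^k (1−p)^(9−k) over k:
  k=6: C(9,6)·0.19^6·0.81^3 = 0.002100
  k=7: C(9,7)·0.19^7·0.81^2 = 0.000211
  k=8: C(9,8)·0.19^8·0.81^1 = 0.000012
  k=9: C(9,9)·0.19^9·0.81^0 = 0.000000
Total = 0.002324

0.0023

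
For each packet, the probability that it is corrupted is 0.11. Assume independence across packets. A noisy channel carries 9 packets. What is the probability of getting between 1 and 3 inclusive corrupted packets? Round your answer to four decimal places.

X ~ Binomial(9, 0.11); P(1 ≤ X ≤ 3) = Σ C(9,k) p^k (1−p)^(9−k) over k:
  k=1: C(9,1)·0.11^1·0.89^8 = 0.389722
  k=2: C(9,2)·0.11^2·0.89^7 = 0.192672
  k=3: C(9,3)·0.11^3·0.89^6 = 0.055564
Total = 0.637958

0.6380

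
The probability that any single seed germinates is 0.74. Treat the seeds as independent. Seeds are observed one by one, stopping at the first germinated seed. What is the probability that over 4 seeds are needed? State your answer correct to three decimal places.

Y = number of seeds to the first success; geometric, p = 0.74.
P(Y > 4) = P(first 4 all fail) = (1−p)^4 = 0.00457

0.005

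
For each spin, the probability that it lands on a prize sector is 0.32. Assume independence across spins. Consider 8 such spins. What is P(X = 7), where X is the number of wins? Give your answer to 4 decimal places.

X ~ Binomial(n=8, p=0.32).
P(X=7) = C(8,7) · p^7 · (1−p)^1
= 8 · 0.0003436 · 0.68 = 0.001869

0.0019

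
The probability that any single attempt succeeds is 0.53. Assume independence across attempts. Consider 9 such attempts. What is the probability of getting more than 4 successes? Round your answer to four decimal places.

0.5735

X ~ Binomial(9, 0.53); P(X ≥ 5) = Σ C(9,k) p^k (1−p)^(9−k) over k:
  k=5: C(9,5)·0.53^5·0.47^4 = 0.257123
  k=6: C(9,6)·0.53^6·0.47^3 = 0.193298
  k=7: C(9,7)·0.53^7·0.47^2 = 0.093418
  k=8: C(9,8)·0.53^8·0.47^1 = 0.026336
  k=9: C(9,9)·0.53^9·0.47^0 = 0.003300
Total = 0.573475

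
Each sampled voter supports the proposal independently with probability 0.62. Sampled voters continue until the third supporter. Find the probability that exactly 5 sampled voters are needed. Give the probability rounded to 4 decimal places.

0.2065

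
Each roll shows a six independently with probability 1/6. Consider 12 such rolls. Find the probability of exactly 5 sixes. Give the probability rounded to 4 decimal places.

0.0284

X ~ Binomial(n=12, p=0.166667).
P(X=5) = C(12,5) · p^5 · (1−p)^7
= 792 · 0.0001286 · 0.27908 = 0.028425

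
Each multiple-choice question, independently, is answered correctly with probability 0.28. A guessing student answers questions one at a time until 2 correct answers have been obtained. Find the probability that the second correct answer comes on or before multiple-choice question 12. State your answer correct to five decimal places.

Finishing within 12 multiple-choice questions ⇔ at least 2 successes in the first 12. With X ~ Binomial(12, 0.28), P(Y ≤ 12) = 1 − P(X ≤ 1).
  k=0: C(12,0)·0.28^0·0.72^12 = 0.0194084
  k=1: C(12,1)·0.28^1·0.72^11 = 0.0905726
1 − 0.1099810 = 0.8900190

0.89002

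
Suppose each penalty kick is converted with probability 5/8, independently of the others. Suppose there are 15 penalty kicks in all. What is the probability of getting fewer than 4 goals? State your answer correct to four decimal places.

0.0010

X ~ Binomial(15, 0.625); P(X ≤ 3) = Σ C(15,k) p^k (1−p)^(15−k) over k:
  k=0: C(15,0)·0.625^0·0.375^15 = 0.000000
  k=1: C(15,1)·0.625^1·0.375^14 = 0.000010
  k=2: C(15,2)·0.625^2·0.375^13 = 0.000119
  k=3: C(15,3)·0.625^3·0.375^12 = 0.000859
Total = 0.000989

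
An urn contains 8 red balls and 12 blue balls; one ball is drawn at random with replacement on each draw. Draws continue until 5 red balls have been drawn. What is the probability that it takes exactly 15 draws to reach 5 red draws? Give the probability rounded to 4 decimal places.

Y = trial on which the fifth success occurs; negative binomial, r=5, p=0.40.
P(Y=15) = C(14,4) · p^5 · (1−p)^10
= 1001 · 0.01024 · 0.0060466 = 0.061979

0.0620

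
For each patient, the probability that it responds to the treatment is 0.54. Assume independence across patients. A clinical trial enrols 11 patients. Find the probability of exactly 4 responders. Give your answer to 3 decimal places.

X ~ Binomial(n=11, p=0.54).
P(X=4) = C(11,4) · p^4 · (1−p)^7
= 330 · 0.085031 · 0.0043582 = 0.12229

0.122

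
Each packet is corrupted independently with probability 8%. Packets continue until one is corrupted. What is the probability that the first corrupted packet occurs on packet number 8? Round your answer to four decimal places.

0.0446

Geometric (trials to first success), p = 0.08.
P(Y = 8) = (1−p)^7 · p = 0.55785 · 0.08 = 0.044628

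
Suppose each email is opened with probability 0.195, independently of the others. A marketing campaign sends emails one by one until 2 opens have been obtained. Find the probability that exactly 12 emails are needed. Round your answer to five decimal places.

Y = trial on which the second success occurs; negative binomial, r=2, p=0.195.
P(Y=12) = C(11,1) · p^2 · (1−p)^10
= 11 · 0.038025 · 0.11428 = 0.0477992

0.04780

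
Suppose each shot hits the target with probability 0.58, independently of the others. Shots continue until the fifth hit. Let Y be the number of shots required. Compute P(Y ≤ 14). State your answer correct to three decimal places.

Finishing within 14 shots ⇔ at least 5 successes in the first 14. With X ~ Binomial(14, 0.58), P(Y ≤ 14) = 1 − P(X ≤ 4).
  k=0: C(14,0)·0.58^0·0.42^14 = 0.00001
  k=1: C(14,1)·0.58^1·0.42^13 = 0.00010
  k=2: C(14,2)·0.58^2·0.42^12 = 0.00092
  k=3: C(14,3)·0.58^3·0.42^11 = 0.00509
  k=4: C(14,4)·0.58^4·0.42^10 = 0.01935
1 − 0.02547 = 0.97453

0.975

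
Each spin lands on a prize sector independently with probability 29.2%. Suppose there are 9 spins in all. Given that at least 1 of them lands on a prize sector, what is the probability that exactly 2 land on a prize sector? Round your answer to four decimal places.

X ~ Binomial(9, 0.292). Want P(X=2 | X≥1) = P(X=2) / P(X≥1).
P(X=2) = C(9,2)·0.292^2·0.708^7 = 0.273717
P(X≥1) = 1 − 0.044699 = 0.955301
Ratio = 0.273717 / 0.955301 = 0.286524

0.2865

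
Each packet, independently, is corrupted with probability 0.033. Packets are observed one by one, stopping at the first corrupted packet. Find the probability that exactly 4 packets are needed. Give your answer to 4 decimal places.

0.0298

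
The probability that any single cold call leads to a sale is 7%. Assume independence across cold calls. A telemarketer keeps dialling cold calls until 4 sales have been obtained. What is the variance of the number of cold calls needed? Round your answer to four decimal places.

Y = total cold calls until the fourth success; negative binomial with r=4, p=0.07.
Var(Y) = r(1−p)/p² = 4·0.93 / 0.07² = 759.183673

759.1837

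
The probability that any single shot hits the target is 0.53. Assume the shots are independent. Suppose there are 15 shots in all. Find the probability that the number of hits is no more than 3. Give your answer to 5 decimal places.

0.00970

X ~ Binomial(15, 0.53); P(X ≤ 3) = Σ C(15,k) p^k (1−p)^(15−k) over k:
  k=0: C(15,0)·0.53^0·0.47^15 = 0.0000121
  k=1: C(15,1)·0.53^1·0.47^14 = 0.0002041
  k=2: C(15,2)·0.53^2·0.47^13 = 0.0016107
  k=3: C(15,3)·0.53^3·0.47^12 = 0.0078707
Total = 0.0096975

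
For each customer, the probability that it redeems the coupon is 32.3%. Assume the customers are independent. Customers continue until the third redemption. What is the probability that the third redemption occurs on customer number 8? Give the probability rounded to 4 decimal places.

Y = trial on which the third success occurs; negative binomial, r=3, p=0.323.
P(Y=8) = C(7,2) · p^3 · (1−p)^5
= 21 · 0.033698 · 0.14221 = 0.100640

0.1006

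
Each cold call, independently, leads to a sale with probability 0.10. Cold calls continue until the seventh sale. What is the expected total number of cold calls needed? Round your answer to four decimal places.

Y = total cold calls until the seventh success; negative binomial with r=7, p=0.10.
E[Y] = r / p = 7 / 0.10 = 70.000000

70.0000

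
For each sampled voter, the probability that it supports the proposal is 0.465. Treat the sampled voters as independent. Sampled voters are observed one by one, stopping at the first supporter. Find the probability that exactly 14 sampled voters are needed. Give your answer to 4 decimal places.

Geometric (trials to first success), p = 0.465.
P(Y = 14) = (1−p)^13 · p = 0.00029417 · 0.465 = 0.000137

0.0001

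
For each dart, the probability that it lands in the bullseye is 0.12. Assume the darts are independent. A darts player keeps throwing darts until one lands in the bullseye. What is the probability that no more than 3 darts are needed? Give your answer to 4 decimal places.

Y = number of darts to the first success; geometric, p = 0.12.
P(Y ≤ 3) = 1 − (1−p)^3 = 1 − 0.681472 = 0.318528

0.3185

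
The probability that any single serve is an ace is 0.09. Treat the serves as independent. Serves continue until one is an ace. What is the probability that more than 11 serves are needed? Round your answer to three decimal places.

Y = number of serves to the first success; geometric, p = 0.09.
P(Y > 11) = P(first 11 all fail) = (1−p)^11 = 0.35437

0.354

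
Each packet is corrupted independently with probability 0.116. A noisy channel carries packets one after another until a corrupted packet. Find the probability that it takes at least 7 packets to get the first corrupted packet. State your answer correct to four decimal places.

0.4772

Y = number of packets to the first success; geometric, p = 0.116.
P(Y > 6) = P(first 6 all fail) = (1−p)^6 = 0.477214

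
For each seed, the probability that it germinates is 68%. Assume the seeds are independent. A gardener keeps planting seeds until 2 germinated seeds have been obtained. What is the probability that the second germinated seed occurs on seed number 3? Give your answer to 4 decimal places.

Y = trial on which the second success occurs; negative binomial, r=2, p=0.68.
P(Y=3) = C(2,1) · p^2 · (1−p)^1
= 2 · 0.4624 · 0.32 = 0.295936

0.2959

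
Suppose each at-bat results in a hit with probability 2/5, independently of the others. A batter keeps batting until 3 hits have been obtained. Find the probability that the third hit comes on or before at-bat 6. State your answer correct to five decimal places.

0.45568

Finishing within 6 at-bats ⇔ at least 3 successes in the first 6. With X ~ Binomial(6, 0.40), P(Y ≤ 6) = 1 − P(X ≤ 2).
  k=0: C(6,0)·0.40^0·0.60^6 = 0.0466560
  k=1: C(6,1)·0.40^1·0.60^5 = 0.1866240
  k=2: C(6,2)·0.40^2·0.60^4 = 0.3110400
1 − 0.5443200 = 0.4556800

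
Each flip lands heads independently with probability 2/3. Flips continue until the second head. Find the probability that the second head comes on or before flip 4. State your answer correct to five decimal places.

Finishing within 4 flips ⇔ at least 2 successes in the first 4. With X ~ Binomial(4, 0.666667), P(Y ≤ 4) = 1 − P(X ≤ 1).
  k=0: C(4,0)·0.666667^0·0.333333^4 = 0.0123457
  k=1: C(4,1)·0.666667^1·0.333333^3 = 0.0987654
1 − 0.1111111 = 0.8888889

0.88889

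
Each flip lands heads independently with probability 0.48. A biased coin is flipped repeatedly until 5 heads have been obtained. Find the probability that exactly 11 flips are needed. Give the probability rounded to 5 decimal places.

Y = trial on which the fifth success occurs; negative binomial, r=5, p=0.48.
P(Y=11) = C(10,4) · p^5 · (1−p)^6
= 210 · 0.02548 · 0.019771 = 0.1057902

0.10579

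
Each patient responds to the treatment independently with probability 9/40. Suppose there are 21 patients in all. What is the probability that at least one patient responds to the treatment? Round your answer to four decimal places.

0.9953

P(at least one) = 1 − P(none) = 1 − (1 − 0.225)^21
= 1 − 0.004735 = 0.995265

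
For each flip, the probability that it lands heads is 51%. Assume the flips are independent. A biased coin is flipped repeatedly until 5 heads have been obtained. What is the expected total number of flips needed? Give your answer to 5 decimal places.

Y = total flips until the fifth success; negative binomial with r=5, p=0.51.
E[Y] = r / p = 5 / 0.51 = 9.8039216

9.80392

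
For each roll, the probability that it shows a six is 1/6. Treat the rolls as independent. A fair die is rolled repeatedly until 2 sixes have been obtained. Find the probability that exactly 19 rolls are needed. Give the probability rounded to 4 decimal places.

0.0225

Y = trial on which the second success occurs; negative binomial, r=2, p=0.166667.
P(Y=19) = C(18,1) · p^2 · (1−p)^17
= 18 · 0.027778 · 0.045073 = 0.022537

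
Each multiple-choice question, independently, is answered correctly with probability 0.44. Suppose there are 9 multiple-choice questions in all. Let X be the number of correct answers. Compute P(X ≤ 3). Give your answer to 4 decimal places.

X ~ Binomial(9, 0.44); P(X ≤ 3) = Σ C(9,k) p^k (1−p)^(9−k) over k:
  k=0: C(9,0)·0.44^0·0.56^9 = 0.005416
  k=1: C(9,1)·0.44^1·0.56^8 = 0.038300
  k=2: C(9,2)·0.44^2·0.56^7 = 0.120372
  k=3: C(9,3)·0.44^3·0.56^6 = 0.220681
Total = 0.384769

0.3848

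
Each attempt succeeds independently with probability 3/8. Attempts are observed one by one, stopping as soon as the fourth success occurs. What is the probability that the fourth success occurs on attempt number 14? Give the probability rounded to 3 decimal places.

0.051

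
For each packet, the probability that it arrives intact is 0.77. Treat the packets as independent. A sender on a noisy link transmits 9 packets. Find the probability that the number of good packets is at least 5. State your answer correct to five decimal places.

X ~ Binomial(9, 0.77); P(X ≥ 5) = Σ C(9,k) p^k (1−p)^(9−k) over k:
  k=5: C(9,5)·0.77^5·0.23^4 = 0.0954411
  k=6: C(9,6)·0.77^6·0.23^3 = 0.2130135
  k=7: C(9,7)·0.77^7·0.23^2 = 0.3056281
  k=8: C(9,8)·0.77^8·0.23^1 = 0.2557974
  k=9: C(9,9)·0.77^9·0.23^0 = 0.0951517
Total = 0.9650318

0.96503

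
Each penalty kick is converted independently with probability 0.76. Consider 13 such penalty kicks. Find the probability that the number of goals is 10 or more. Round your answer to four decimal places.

0.6178

X ~ Binomial(13, 0.76); P(X ≥ 10) = Σ C(13,k) p^k (1−p)^(13−k) over k:
  k=10: C(13,10)·0.76^10·0.24^3 = 0.254177
  k=11: C(13,11)·0.76^11·0.24^2 = 0.219516
  k=12: C(13,12)·0.76^12·0.24^1 = 0.115856
  k=13: C(13,13)·0.76^13·0.24^0 = 0.028221
Total = 0.617770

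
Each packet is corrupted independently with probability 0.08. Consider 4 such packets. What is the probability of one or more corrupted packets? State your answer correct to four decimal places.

P(at least one) = 1 − P(none) = 1 − (1 − 0.08)^4
= 1 − 0.716393 = 0.283607

0.2836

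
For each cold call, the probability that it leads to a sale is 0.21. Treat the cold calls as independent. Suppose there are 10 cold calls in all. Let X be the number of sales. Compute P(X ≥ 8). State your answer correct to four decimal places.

0.0001

X ~ Binomial(10, 0.21); P(X ≥ 8) = Σ C(10,k) p^k (1−p)^(10−k) over k:
  k=8: C(10,8)·0.21^8·0.79^2 = 0.000106
  k=9: C(10,9)·0.21^9·0.79^1 = 0.000006
  k=10: C(10,10)·0.21^10·0.79^0 = 0.000000
Total = 0.000113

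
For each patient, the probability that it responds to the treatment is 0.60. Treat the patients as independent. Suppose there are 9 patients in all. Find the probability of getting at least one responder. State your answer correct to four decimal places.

0.9997

P(at least one) = 1 − P(none) = 1 − (1 − 0.60)^9
= 1 − 0.000262 = 0.999738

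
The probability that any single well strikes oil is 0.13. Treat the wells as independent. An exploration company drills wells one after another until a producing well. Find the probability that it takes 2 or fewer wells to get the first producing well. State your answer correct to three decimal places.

0.243

Y = number of wells to the first success; geometric, p = 0.13.
P(Y ≤ 2) = 1 − (1−p)^2 = 1 − 0.75690 = 0.24310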